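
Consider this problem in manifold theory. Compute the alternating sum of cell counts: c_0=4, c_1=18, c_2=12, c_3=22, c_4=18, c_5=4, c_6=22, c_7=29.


chi = sum_k (-1)^k c_k.
= (-1)^0*4 + (-1)^1*18 + (-1)^2*12 + (-1)^3*22 + (-1)^4*18 + (-1)^5*4 + (-1)^6*22 + (-1)^7*29
= (4) + (-18) + (12) + (-22) + (18) + (-4) + (22) + (-29)
= -17

-17


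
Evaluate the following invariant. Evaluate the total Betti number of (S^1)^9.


b_k(T^9) = C(9,k), so the sum over k is sum_k C(9,k) = 2^9.
Total = 2^9 = 512

512


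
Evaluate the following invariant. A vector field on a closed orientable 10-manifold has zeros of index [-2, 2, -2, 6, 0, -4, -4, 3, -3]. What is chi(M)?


Poincare-Hopf: chi(M) = sum of indices of zeros.
chi = (-2) + (2) + (-2) + (6) + (0) + (-4) + (-4) + (3) + (-3) = -4

-4


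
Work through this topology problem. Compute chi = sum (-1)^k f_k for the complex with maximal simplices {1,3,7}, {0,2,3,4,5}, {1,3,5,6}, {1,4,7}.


Enumerate all faces; f-vector: f_0=8, f_1=19, f_2=16, f_3=6, f_4=1.
chi = sum (-1)^k f_k = 0

0


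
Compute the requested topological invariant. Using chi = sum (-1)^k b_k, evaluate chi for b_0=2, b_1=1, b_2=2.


chi = sum_k (-1)^k b_k.
= (2) + (-1) + (2)
= 3

3


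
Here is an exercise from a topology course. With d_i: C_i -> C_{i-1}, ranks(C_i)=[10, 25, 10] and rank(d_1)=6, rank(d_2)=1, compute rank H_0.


rank H_k = rank(ker d_k) - rank(im d_{k+1}).
rank(ker d_0) = rank(C_0) - rank(d_0) = 10 - 0 = 10.
rank(im d_{0+1}) = 6.
rank H_0 = 10 - 6 = 4

4


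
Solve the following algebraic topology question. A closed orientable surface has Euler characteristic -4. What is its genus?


chi = 2 - 2g for closed orientable surfaces.
-4 = 2 - 2g
2g = 2 - (-4) = 6
g = 3

3


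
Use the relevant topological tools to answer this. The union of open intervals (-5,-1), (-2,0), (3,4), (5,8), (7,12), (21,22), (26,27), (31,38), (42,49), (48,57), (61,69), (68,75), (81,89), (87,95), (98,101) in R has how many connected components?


Sort and merge overlapping open intervals.
Merged: (-5,0), (3,4), (5,12), (21,22), (26,27), (31,38), (42,57), (61,75), (81,95), (98,101).
Number of components = 10

10


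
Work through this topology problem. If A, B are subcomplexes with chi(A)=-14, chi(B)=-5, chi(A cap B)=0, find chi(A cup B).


chi(A cup B) = chi(A) + chi(B) - chi(A cap B)
= -14 + (-5) - (0)
= -19

-19


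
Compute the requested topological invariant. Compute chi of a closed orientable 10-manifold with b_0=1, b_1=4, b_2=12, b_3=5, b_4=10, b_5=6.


By Poincare duality b_k = b_{10-k}, so full Betti numbers: b_0=1, b_1=4, b_2=12, b_3=5, b_4=10, b_5=6, b_6=10, b_7=5, b_8=12, b_9=4, b_10=1.
chi = sum (-1)^k b_k = 22

22


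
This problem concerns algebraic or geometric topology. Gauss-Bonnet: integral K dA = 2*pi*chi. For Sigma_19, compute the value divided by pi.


Gauss-Bonnet: integral K dA = 2*pi*chi(M).
chi(Sigma_19) = 2 - 2*19 = -36.
(integral K dA)/pi = 2*chi = 2*(-36) = -72

-72


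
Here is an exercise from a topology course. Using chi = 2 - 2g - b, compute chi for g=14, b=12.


For a compact orientable surface with genus g and b boundary components: chi = 2 - 2g - b.
chi = 2 - 2*14 - 12 = 2 - 28 - 12 = -38

-38


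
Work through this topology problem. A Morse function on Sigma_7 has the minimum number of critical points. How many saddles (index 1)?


A perfect Morse function has m_k = b_k.
For Sigma_7: b_0=1, b_1=2g=14, b_2=1.
Saddles m_1 = 2g = 14

14


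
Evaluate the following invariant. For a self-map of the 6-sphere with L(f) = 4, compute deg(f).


L(f) = 1 + (-1)^6 deg(f) on S^6.
4 = 1 + (-1)^6 * deg(f)
(-1)^6 * deg(f) = 3
deg(f) = 3

3


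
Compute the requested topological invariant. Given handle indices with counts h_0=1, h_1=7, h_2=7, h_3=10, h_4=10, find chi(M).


Handles of index k contribute (-1)^k to chi (same as CW cells).
chi = (1) + (-7) + (7) + (-10) + (10) = 1

1


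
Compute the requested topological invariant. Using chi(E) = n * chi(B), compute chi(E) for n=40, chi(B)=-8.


For a finite covering: chi(E) = (number of sheets) * chi(B).
chi(E) = 40 * (-8) = -320

-320


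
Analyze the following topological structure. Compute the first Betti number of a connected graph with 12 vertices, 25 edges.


For a connected graph: rank(pi_1) = b_1 = E - V + 1 = 1 - chi.
chi = V - E = 12 - 25 = -13.
rank = 1 - (-13) = 25 - 12 + 1 = 14

14


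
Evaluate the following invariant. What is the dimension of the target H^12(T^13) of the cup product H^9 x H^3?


Cup product: H^p x H^q -> H^{p+q}; here p+q = 9+3 = 12.
rank H^k(T^n) = C(n,k).
C(13,12) = 13

13


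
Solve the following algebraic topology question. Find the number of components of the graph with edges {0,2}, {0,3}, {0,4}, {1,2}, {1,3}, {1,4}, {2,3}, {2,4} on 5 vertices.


Run DFS/union-find over 5 vertices.
V = 5, E = 8.
Number of components = 1

1


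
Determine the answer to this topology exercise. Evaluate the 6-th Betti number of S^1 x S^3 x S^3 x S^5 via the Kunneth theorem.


Each S^d has Poincare polynomial 1 + t^d.
The product S^1 x S^3 x S^3 x S^5 has Poincare polynomial prod(1+t^d_i).
Expanding: b_0=1, b_1=1, b_3=2, b_4=2, b_5=1, b_6=2, b_7=1, b_8=2, b_9=2, b_11=1, b_12=1.
b_6 = 2

2


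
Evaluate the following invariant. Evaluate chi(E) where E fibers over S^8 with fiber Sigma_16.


chi(S^8) = 2 (n even), chi(Sigma_16) = 2 - 2*16 = -30.
chi(E) = 2 * (-30) = -60

-60


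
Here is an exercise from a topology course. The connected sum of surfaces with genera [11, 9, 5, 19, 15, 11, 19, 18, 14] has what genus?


Genus is additive under connected sum of orientable surfaces.
g = 11 + 9 + 5 + 19 + 15 + 11 + 19 + 18 + 14 = 121

121


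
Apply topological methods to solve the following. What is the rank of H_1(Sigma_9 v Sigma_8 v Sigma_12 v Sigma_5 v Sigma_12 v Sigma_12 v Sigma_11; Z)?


For a wedge X v Y: reduced H_k(X v Y) = H_k(X) + H_k(Y).
Each Sigma_g contributes b_1 = 2g.
b_1 = 18 + 16 + 24 + 10 + 24 + 24 + 22 = 138

138


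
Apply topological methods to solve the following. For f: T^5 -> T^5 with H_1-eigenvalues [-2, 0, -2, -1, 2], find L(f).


For a torus self-map: L(f) = det(I - A) where A acts on H_1.
L(f) = (1--2) * (1-0) * (1--2) * (1--1) * (1-2) = 3 * 1 * 3 * 2 * -1 = -18

-18


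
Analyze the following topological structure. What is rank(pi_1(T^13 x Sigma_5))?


pi_1(A x B) = pi_1(A) x pi_1(B); rank of abelianization = b_1.
b_1(T^13) = 13, b_1(Sigma_5) = 2*5 = 10.
b_1(product) = 13 + 10 = 23

23


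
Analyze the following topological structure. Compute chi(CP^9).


CP^9 has one cell in each even dimension 0, 2, ..., 2*9 (9+1 cells total).
All cells are even-dimensional, so chi = number of cells.
chi = 9 + 1 = 10

10


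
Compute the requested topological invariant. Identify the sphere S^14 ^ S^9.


S^m ^ S^n = S^{m+n}.
k = 14 + 9 = 23

23


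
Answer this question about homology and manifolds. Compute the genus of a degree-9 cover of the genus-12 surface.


For an n-sheeted cover: chi(E) = n * chi(B).
chi(Sigma_12) = 2 - 2*12 = -22.
chi(E) = 9 * (-22) = -198.
genus(E) = (2 - chi(E))/2 = (2 - (-198))/2 = 200/2 = 100

100


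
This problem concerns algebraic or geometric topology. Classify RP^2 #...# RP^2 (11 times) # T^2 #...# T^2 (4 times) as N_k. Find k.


Since a >= 1, the sum is non-orientable; each T^2 can be replaced by RP^2 # RP^2 (since T^2#RP^2 = 3RP^2).
Total crosscaps k = 11 + 2*4 = 19.
Check via chi: chi = 11*1 + 4*0 - (11+4-1)*2 = -17 = 2 - k = -17. Consistent.

19


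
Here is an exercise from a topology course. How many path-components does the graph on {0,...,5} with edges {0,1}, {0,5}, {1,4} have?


Run DFS/union-find over 6 vertices.
V = 6, E = 3.
Number of components = 3

3


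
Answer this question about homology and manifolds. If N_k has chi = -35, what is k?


chi = 2 - k for closed non-orientable surfaces with k crosscaps.
-35 = 2 - k
k = 2 - (-35) = 37

37


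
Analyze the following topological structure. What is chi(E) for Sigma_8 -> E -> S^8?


chi(S^8) = 2 (n even), chi(Sigma_8) = 2 - 2*8 = -14.
chi(E) = 2 * (-14) = -28

-28


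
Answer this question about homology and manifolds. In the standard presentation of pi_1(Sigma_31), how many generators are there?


Standard presentation: pi_1(Sigma_g) = <a_1,b_1,...,a_g,b_g | [a_1,b_1]...[a_g,b_g] = 1>.
Number of generators = 2g = 2*31 = 62

62


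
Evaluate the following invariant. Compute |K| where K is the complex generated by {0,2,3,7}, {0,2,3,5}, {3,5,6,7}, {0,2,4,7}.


Each maximal simplex on m vertices has 2^m - 1 nonempty faces.
Take the union (dedupe shared faces).
Total distinct faces = 41

41


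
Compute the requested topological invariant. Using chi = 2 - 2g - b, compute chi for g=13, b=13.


For a compact orientable surface with genus g and b boundary components: chi = 2 - 2g - b.
chi = 2 - 2*13 - 13 = 2 - 26 - 13 = -37

-37


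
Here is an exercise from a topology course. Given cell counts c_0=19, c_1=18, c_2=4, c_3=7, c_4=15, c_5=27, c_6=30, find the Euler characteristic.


chi = sum_k (-1)^k c_k.
= (-1)^0*19 + (-1)^1*18 + (-1)^2*4 + (-1)^3*7 + (-1)^4*15 + (-1)^5*27 + (-1)^6*30
= (19) + (-18) + (4) + (-7) + (15) + (-27) + (30)
= 16

16


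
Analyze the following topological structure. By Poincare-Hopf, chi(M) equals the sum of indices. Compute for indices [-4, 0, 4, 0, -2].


Poincare-Hopf: chi(M) = sum of indices of zeros.
chi = (-4) + (0) + (4) + (0) + (-2) = -2

-2


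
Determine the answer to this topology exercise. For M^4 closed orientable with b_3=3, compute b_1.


Poincare duality for closed orientable n-manifolds: b_k = b_{n-k}.
Here n = 4, so b_1 = b_3 = 3

3


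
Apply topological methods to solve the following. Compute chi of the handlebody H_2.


A genus-g handlebody deformation retracts to a wedge of g circles.
chi(vee_g S^1) = 1 - g.
chi(H_2) = 1 - 2 = -1

-1


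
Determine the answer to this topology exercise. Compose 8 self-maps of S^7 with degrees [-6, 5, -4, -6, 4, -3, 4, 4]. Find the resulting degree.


Degree is multiplicative: deg(composition) = product of degrees.
= (-6) * (5) * (-4) * (-6) * (4) * (-3) * (4) * (4) = 138240

138240


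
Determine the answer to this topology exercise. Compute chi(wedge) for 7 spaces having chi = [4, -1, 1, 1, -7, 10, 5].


chi(A v B) = chi(A) + chi(B) - 1 (one point identified).
For 7 spaces: chi = (sum chi_i) - (7 - 1).
sum = 13; chi = 13 - 6 = 7

7


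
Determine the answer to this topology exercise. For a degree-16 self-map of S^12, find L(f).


On S^12: L(f) = tr(f_0*) + (-1)^12 tr(f_12*) = 1 + (-1)^12 * deg(f).
L(f) = 1 + (-1)^12 * 16 = 1 + 16 = 17

17


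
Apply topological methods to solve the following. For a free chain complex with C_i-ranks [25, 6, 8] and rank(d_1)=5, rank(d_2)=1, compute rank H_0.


rank H_k = rank(ker d_k) - rank(im d_{k+1}).
rank(ker d_0) = rank(C_0) - rank(d_0) = 25 - 0 = 25.
rank(im d_{0+1}) = 5.
rank H_0 = 25 - 5 = 20

20


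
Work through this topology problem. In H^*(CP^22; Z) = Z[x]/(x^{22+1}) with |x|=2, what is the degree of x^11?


|x| = 2 in H^*(CP^n).
|x^11| = 11 * |x| = 11 * 2 = 22

22


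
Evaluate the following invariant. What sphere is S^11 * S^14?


Join of spheres: S^m * S^n = S^{m+n+1}.
dim = 11 + 14 + 1 = 26

26


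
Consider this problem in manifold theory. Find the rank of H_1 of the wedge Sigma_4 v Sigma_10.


For a wedge: H_1(A v B) = H_1(A) + H_1(B).
b_1(Sigma_4) = 8, b_1(Sigma_10) = 20.
b_1 = 8 + 20 = 28

28


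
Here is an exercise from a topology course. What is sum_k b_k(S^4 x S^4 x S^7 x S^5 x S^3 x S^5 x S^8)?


Total Betti number is multiplicative under products.
Each S^d (d>=1) has total Betti number 2.
There are 7 sphere factors.
Total = 2^7 = 128

128


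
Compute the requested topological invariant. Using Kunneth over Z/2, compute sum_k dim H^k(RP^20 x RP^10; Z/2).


dim H^*(RP^n; Z/2) = n+1 (one Z/2 in each degree 0..n).
Total Betti number is multiplicative.
Total = (20+1) * (10+1) = 21 * 11 = 231

231


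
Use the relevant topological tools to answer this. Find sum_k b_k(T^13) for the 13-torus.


b_k(T^13) = C(13,k), so the sum over k is sum_k C(13,k) = 2^13.
Total = 2^13 = 8192

8192


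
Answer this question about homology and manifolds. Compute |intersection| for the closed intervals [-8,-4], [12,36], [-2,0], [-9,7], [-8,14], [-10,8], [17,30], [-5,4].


Intersection = [max(a_i), min(b_i)] = [17, -4].
Since 17 > -4, the intersection is empty.
Length = 0

0


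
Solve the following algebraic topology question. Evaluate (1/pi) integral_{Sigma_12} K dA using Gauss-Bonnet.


Gauss-Bonnet: integral K dA = 2*pi*chi(M).
chi(Sigma_12) = 2 - 2*12 = -22.
(integral K dA)/pi = 2*chi = 2*(-22) = -44

-44


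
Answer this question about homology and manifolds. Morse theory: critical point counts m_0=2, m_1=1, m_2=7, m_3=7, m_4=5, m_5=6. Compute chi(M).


Morse theory: chi(M) = sum_k (-1)^k m_k where m_k = #(index-k critical points).
= (2) + (-1) + (7) + (-7) + (5) + (-6) = 0

0


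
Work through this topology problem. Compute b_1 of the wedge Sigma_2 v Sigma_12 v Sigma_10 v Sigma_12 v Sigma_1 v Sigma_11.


For a wedge X v Y: reduced H_k(X v Y) = H_k(X) + H_k(Y).
Each Sigma_g contributes b_1 = 2g.
b_1 = 4 + 24 + 20 + 24 + 2 + 22 = 96

96


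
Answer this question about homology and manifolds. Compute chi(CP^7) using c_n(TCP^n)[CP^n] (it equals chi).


For any closed oriented manifold, <e(TM),[M]> = chi(M).
chi(CP^7) = 7+1 = 8

8


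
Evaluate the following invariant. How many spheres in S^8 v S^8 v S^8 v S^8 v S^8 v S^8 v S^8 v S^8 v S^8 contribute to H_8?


For a wedge of spheres, H_k (k>0) is free on one generator per sphere of dimension k.
Spheres of dimension 8: count = 9.
b_8 = 9

9


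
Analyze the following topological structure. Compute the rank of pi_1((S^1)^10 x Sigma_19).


pi_1(A x B) = pi_1(A) x pi_1(B); rank of abelianization = b_1.
b_1(T^10) = 10, b_1(Sigma_19) = 2*19 = 38.
b_1(product) = 10 + 38 = 48

48


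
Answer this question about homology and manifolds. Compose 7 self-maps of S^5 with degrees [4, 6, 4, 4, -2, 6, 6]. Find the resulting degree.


Degree is multiplicative: deg(composition) = product of degrees.
= (4) * (6) * (4) * (4) * (-2) * (6) * (6) = -27648

-27648


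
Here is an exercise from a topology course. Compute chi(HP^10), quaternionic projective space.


HP^10 has one cell in each dimension 0, 4, ..., 4*10 (10+1 cells, all even-dim).
chi = 10 + 1 = 11

11


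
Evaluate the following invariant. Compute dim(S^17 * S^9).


Join of spheres: S^m * S^n = S^{m+n+1}.
dim = 17 + 9 + 1 = 27

27


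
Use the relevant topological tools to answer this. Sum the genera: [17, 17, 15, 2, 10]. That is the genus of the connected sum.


Genus is additive under connected sum of orientable surfaces.
g = 17 + 17 + 15 + 2 + 10 = 61

61


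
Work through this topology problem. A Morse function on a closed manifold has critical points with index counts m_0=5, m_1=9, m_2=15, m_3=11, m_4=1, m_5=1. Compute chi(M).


Morse theory: chi(M) = sum_k (-1)^k m_k where m_k = #(index-k critical points).
= (5) + (-9) + (15) + (-11) + (1) + (-1) = 0

0


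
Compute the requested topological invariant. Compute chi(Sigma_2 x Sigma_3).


chi(Sigma_2) = 2 - 2*2 = -2
chi(Sigma_3) = 2 - 2*3 = -4
chi(product) = (-2) * (-4) = 8

8


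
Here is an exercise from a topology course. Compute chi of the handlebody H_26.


A genus-g handlebody deformation retracts to a wedge of g circles.
chi(vee_g S^1) = 1 - g.
chi(H_26) = 1 - 26 = -25

-25


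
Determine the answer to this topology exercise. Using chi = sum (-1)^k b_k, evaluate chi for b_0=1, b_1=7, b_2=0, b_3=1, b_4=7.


chi = sum_k (-1)^k b_k.
= (1) + (-7) + (0) + (-1) + (7)
= 0

0


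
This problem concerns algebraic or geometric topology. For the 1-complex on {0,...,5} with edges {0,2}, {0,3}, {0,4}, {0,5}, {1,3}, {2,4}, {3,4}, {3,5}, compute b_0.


Run DFS/union-find over 6 vertices.
V = 6, E = 8.
Number of components = 1

1


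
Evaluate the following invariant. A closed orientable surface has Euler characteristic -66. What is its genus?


chi = 2 - 2g for closed orientable surfaces.
-66 = 2 - 2g
2g = 2 - (-66) = 68
g = 34

34


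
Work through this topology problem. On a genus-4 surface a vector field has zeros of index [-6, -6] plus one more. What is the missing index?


Poincare-Hopf: sum of indices = chi(M).
chi(Sigma_4) = 2 - 2*4 = -6.
Sum of known indices = -12.
x = chi - (sum known) = -6 - (-12) = 6

6


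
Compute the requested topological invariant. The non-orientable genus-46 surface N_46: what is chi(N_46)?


For a non-orientable closed surface with k crosscaps: chi = 2 - k.
Here k = 46.
chi = 2 - 46 = -44

-44


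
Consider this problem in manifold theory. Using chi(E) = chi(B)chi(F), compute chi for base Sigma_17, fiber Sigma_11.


For a fiber bundle F -> E -> B (with CW structure): chi(E) = chi(B) * chi(F).
chi(Sigma_17) = -32, chi(Sigma_11) = -20.
chi(E) = (-32) * (-20) = 640

640


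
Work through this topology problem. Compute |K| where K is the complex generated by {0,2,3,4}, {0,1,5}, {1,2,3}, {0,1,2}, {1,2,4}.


Each maximal simplex on m vertices has 2^m - 1 nonempty faces.
Take the union (dedupe shared faces).
Total distinct faces = 27

27


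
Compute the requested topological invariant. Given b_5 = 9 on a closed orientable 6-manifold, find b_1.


Poincare duality for closed orientable n-manifolds: b_k = b_{n-k}.
Here n = 6, so b_1 = b_5 = 9

9


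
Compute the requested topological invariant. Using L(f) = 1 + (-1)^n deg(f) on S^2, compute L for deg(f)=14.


On S^2: L(f) = tr(f_0*) + (-1)^2 tr(f_2*) = 1 + (-1)^2 * deg(f).
L(f) = 1 + (-1)^2 * 14 = 1 + 14 = 15

15


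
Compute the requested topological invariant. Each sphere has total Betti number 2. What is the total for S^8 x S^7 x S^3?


Total Betti number is multiplicative under products.
Each S^d (d>=1) has total Betti number 2.
There are 3 sphere factors.
Total = 2^3 = 8

8


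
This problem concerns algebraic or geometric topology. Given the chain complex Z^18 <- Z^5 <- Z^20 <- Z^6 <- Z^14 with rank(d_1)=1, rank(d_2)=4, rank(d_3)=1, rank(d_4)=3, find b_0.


rank H_k = rank(ker d_k) - rank(im d_{k+1}).
rank(ker d_0) = rank(C_0) - rank(d_0) = 18 - 0 = 18.
rank(im d_{0+1}) = 1.
rank H_0 = 18 - 1 = 17

17


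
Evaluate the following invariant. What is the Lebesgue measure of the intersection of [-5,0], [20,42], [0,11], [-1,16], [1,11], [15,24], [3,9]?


Intersection = [max(a_i), min(b_i)] = [20, 0].
Since 20 > 0, the intersection is empty.
Length = 0

0


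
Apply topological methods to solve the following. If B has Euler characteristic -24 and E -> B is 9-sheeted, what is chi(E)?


For a finite covering: chi(E) = (number of sheets) * chi(B).
chi(E) = 9 * (-24) = -216

-216


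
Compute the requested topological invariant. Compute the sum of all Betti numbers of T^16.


b_k(T^16) = C(16,k), so the sum over k is sum_k C(16,k) = 2^16.
Total = 2^16 = 65536

65536


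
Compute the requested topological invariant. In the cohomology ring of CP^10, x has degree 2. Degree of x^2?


|x| = 2 in H^*(CP^n).
|x^2| = 2 * |x| = 2 * 2 = 4

4


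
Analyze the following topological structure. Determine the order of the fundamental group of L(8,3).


pi_1(L(p,q)) = Z/pZ for any q coprime to p.
|pi_1(L(8,3))| = 8

8


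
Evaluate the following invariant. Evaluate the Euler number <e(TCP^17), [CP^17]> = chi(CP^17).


For any closed oriented manifold, <e(TM),[M]> = chi(M).
chi(CP^17) = 17+1 = 18

18


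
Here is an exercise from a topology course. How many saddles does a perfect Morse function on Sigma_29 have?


A perfect Morse function has m_k = b_k.
For Sigma_29: b_0=1, b_1=2g=58, b_2=1.
Saddles m_1 = 2g = 58

58


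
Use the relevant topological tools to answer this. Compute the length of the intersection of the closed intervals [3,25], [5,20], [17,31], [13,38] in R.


Intersection = [max(a_i), min(b_i)] = [17, 20].
Length = 20 - 17 = 3

3


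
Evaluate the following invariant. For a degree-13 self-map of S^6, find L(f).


On S^6: L(f) = tr(f_0*) + (-1)^6 tr(f_6*) = 1 + (-1)^6 * deg(f).
L(f) = 1 + (-1)^6 * 13 = 1 + 13 = 14

14


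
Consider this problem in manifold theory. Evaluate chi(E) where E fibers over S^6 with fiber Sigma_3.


chi(S^6) = 2 (n even), chi(Sigma_3) = 2 - 2*3 = -4.
chi(E) = 2 * (-4) = -8

-8


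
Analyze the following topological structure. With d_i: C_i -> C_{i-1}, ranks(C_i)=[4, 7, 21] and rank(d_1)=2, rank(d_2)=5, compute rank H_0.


rank H_k = rank(ker d_k) - rank(im d_{k+1}).
rank(ker d_0) = rank(C_0) - rank(d_0) = 4 - 0 = 4.
rank(im d_{0+1}) = 2.
rank H_0 = 4 - 2 = 2

2


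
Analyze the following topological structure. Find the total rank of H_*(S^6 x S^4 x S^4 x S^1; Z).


Total Betti number is multiplicative under products.
Each S^d (d>=1) has total Betti number 2.
There are 4 sphere factors.
Total = 2^4 = 16

16


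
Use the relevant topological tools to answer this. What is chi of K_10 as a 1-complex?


K_10: V = 10, E = C(10,2) = 45.
chi = V - E = 10 - 45 = -35

-35


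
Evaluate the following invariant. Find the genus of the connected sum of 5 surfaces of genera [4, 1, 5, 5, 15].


Genus is additive under connected sum of orientable surfaces.
g = 4 + 1 + 5 + 5 + 15 = 30

30


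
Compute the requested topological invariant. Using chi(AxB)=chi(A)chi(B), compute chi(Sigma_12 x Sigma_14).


chi(Sigma_12) = 2 - 2*12 = -22
chi(Sigma_14) = 2 - 2*14 = -26
chi(product) = (-22) * (-26) = 572

572


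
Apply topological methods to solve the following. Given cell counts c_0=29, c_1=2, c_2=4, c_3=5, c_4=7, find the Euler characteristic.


chi = sum_k (-1)^k c_k.
= (-1)^0*29 + (-1)^1*2 + (-1)^2*4 + (-1)^3*5 + (-1)^4*7
= (29) + (-2) + (4) + (-5) + (7)
= 33

33


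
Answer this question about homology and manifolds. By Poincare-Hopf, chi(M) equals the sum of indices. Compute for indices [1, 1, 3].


Poincare-Hopf: chi(M) = sum of indices of zeros.
chi = (1) + (1) + (3) = 5

5


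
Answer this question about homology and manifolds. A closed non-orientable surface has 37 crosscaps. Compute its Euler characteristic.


For a non-orientable closed surface with k crosscaps: chi = 2 - k.
Here k = 37.
chi = 2 - 37 = -35

-35


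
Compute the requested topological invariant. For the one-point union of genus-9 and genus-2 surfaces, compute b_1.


For a wedge: H_1(A v B) = H_1(A) + H_1(B).
b_1(Sigma_9) = 18, b_1(Sigma_2) = 4.
b_1 = 18 + 4 = 22

22


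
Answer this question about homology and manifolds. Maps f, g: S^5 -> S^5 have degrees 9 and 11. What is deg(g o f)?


Degree is multiplicative under composition: deg(g o f) = deg(g) * deg(f).
= 11 * 9 = 99

99


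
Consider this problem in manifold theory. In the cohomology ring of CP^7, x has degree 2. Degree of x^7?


|x| = 2 in H^*(CP^n).
|x^7| = 7 * |x| = 7 * 2 = 14

14


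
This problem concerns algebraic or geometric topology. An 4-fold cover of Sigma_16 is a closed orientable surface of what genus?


For an n-sheeted cover: chi(E) = n * chi(B).
chi(Sigma_16) = 2 - 2*16 = -30.
chi(E) = 4 * (-30) = -120.
genus(E) = (2 - chi(E))/2 = (2 - (-120))/2 = 122/2 = 61

61


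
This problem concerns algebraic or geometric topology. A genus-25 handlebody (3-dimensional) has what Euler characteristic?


A genus-g handlebody deformation retracts to a wedge of g circles.
chi(vee_g S^1) = 1 - g.
chi(H_25) = 1 - 25 = -24

-24


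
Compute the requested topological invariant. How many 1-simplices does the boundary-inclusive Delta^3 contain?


Delta^3 has 3+1 vertices. A 1-face is a choice of 1+1 vertices.
f_1 = C(3+1, 1+1) = C(4,2) = 6

6


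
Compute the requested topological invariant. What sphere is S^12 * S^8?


Join of spheres: S^m * S^n = S^{m+n+1}.
dim = 12 + 8 + 1 = 21

21


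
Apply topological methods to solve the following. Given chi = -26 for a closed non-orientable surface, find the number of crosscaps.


chi = 2 - k for closed non-orientable surfaces with k crosscaps.
-26 = 2 - k
k = 2 - (-26) = 28

28


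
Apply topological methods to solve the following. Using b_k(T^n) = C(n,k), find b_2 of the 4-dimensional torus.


By the Kunneth formula, b_k(T^n) = C(n,k).
b_2(T^4) = C(4,2).
C(4,2) = 4!/(2!*2!) = 6

6


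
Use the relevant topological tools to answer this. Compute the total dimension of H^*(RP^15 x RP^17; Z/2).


dim H^*(RP^n; Z/2) = n+1 (one Z/2 in each degree 0..n).
Total Betti number is multiplicative.
Total = (15+1) * (17+1) = 16 * 18 = 288

288


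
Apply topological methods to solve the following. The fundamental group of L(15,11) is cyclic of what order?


pi_1(L(p,q)) = Z/pZ for any q coprime to p.
|pi_1(L(15,11))| = 15

15


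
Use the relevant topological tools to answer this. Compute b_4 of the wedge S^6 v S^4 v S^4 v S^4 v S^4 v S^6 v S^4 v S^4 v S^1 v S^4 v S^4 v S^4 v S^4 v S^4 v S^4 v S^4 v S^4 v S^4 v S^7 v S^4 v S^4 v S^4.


For a wedge of spheres, H_k (k>0) is free on one generator per sphere of dimension k.
Spheres of dimension 4: count = 18.
b_4 = 18

18


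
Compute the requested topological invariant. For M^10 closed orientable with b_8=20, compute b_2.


Poincare duality for closed orientable n-manifolds: b_k = b_{n-k}.
Here n = 10, so b_2 = b_8 = 20

20


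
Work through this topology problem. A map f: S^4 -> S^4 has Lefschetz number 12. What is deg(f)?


L(f) = 1 + (-1)^4 deg(f) on S^4.
12 = 1 + (-1)^4 * deg(f)
(-1)^4 * deg(f) = 11
deg(f) = 11

11


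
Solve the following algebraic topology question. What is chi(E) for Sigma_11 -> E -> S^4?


chi(S^4) = 2 (n even), chi(Sigma_11) = 2 - 2*11 = -20.
chi(E) = 2 * (-20) = -40

-40


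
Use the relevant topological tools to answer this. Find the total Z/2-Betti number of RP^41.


H^k(RP^41; Z/2) = Z/2 for each 0 <= k <= 41.
Total dimension = 41 + 1 = 42

42


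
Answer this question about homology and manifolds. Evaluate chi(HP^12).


HP^12 has one cell in each dimension 0, 4, ..., 4*12 (12+1 cells, all even-dim).
chi = 12 + 1 = 13

13


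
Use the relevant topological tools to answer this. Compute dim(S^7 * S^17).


Join of spheres: S^m * S^n = S^{m+n+1}.
dim = 7 + 17 + 1 = 25

25


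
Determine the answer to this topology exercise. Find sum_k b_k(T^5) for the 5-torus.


b_k(T^5) = C(5,k), so the sum over k is sum_k C(5,k) = 2^5.
Total = 2^5 = 32

32


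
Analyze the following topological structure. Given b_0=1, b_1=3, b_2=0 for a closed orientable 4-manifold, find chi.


By Poincare duality b_k = b_{4-k}, so full Betti numbers: b_0=1, b_1=3, b_2=0, b_3=3, b_4=1.
chi = sum (-1)^k b_k = -4

-4


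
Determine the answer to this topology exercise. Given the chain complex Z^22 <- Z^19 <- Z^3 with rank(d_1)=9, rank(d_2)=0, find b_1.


rank H_k = rank(ker d_k) - rank(im d_{k+1}).
rank(ker d_1) = rank(C_1) - rank(d_1) = 19 - 9 = 10.
rank(im d_{1+1}) = 0.
rank H_1 = 10 - 0 = 10

10


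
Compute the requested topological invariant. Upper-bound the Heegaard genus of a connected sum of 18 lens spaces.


Heegaard genus satisfies g(A#B) <= g(A) + g(B).
Each lens space has g = 1.
Upper bound: 18 * 1 = 18

18


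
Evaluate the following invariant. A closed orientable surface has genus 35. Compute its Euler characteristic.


For a closed orientable surface of genus g: chi = 2 - 2g.
Here g = 35.
chi = 2 - 2*35 = 2 - 70 = -68

-68


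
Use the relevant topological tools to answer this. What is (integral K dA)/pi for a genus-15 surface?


Gauss-Bonnet: integral K dA = 2*pi*chi(M).
chi(Sigma_15) = 2 - 2*15 = -28.
(integral K dA)/pi = 2*chi = 2*(-28) = -56

-56


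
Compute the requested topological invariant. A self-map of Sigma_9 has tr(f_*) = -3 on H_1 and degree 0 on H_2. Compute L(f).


L(f) = tr(f_0*) - tr(f_1*) + tr(f_2*).
= 1 - (-3) + (0)
= 4

4


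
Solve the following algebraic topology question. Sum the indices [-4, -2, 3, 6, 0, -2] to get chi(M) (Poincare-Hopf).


Poincare-Hopf: chi(M) = sum of indices of zeros.
chi = (-4) + (-2) + (3) + (6) + (0) + (-2) = 1

1


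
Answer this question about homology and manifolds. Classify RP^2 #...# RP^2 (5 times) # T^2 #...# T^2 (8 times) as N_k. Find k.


Since a >= 1, the sum is non-orientable; each T^2 can be replaced by RP^2 # RP^2 (since T^2#RP^2 = 3RP^2).
Total crosscaps k = 5 + 2*8 = 21.
Check via chi: chi = 5*1 + 8*0 - (5+8-1)*2 = -19 = 2 - k = -19. Consistent.

21


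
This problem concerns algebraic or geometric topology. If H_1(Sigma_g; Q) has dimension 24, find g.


For a closed orientable surface: b_1 = 2g.
24 = 2g
g = 24 / 2 = 12

12


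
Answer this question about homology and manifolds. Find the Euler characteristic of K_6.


K_6: V = 6, E = C(6,2) = 15.
chi = V - E = 6 - 15 = -9

-9


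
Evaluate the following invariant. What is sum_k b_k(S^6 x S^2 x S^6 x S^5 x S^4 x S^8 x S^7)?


Total Betti number is multiplicative under products.
Each S^d (d>=1) has total Betti number 2.
There are 7 sphere factors.
Total = 2^7 = 128

128


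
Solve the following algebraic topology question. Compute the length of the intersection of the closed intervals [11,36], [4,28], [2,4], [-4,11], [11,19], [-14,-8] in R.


Intersection = [max(a_i), min(b_i)] = [11, -8].
Since 11 > -8, the intersection is empty.
Length = 0

0


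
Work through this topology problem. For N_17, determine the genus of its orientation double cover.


chi(N_17) = 2 - 17 = -15.
Double cover: chi(Sigma_g) = 2 * chi(N_17) = 2*(-15) = -30.
2 - 2g = -30, so g = (2 - (-30))/2 = 32/2 = 16

16


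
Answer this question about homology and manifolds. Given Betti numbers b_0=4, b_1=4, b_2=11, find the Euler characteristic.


chi = sum_k (-1)^k b_k.
= (4) + (-4) + (11)
= 11

11


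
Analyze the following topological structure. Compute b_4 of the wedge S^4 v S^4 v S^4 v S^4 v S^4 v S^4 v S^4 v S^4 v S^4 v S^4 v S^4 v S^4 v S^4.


For a wedge of spheres, H_k (k>0) is free on one generator per sphere of dimension k.
Spheres of dimension 4: count = 13.
b_4 = 13

13


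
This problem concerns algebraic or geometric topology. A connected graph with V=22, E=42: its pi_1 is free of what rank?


For a connected graph: rank(pi_1) = b_1 = E - V + 1 = 1 - chi.
chi = V - E = 22 - 42 = -20.
rank = 1 - (-20) = 42 - 22 + 1 = 21

21


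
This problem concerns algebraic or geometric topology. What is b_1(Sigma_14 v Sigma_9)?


For a wedge: H_1(A v B) = H_1(A) + H_1(B).
b_1(Sigma_14) = 28, b_1(Sigma_9) = 18.
b_1 = 28 + 18 = 46

46


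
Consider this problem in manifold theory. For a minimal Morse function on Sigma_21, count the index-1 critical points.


A perfect Morse function has m_k = b_k.
For Sigma_21: b_0=1, b_1=2g=42, b_2=1.
Saddles m_1 = 2g = 42

42


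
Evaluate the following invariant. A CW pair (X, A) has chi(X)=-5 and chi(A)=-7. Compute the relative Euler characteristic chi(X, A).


Relative Euler characteristic: chi(X, A) = chi(X) - chi(A).
= -5 - (-7) = 2

2


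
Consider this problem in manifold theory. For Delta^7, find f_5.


Delta^7 has 7+1 vertices. A 5-face is a choice of 5+1 vertices.
f_5 = C(7+1, 5+1) = C(8,6) = 28

28


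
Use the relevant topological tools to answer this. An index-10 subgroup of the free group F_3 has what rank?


Nielsen-Schreier: an index-n subgroup of F_r is free of rank 1 + n(r-1).
Equivalently: chi(cover) = n*chi(base); chi(vee_r S^1) = 1 - 3 = -2.
chi(E) = 10*(-2) = -20; rank = 1 - chi(E) = 1 - (-20) = 21.
rank = 1 + 10*(3-1) = 1 + 20 = 21

21


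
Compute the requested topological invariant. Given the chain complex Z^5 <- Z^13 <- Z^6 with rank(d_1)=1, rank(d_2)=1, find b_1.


rank H_k = rank(ker d_k) - rank(im d_{k+1}).
rank(ker d_1) = rank(C_1) - rank(d_1) = 13 - 1 = 12.
rank(im d_{1+1}) = 1.
rank H_1 = 12 - 1 = 11

11


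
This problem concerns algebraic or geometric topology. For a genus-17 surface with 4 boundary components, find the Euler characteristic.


For a compact orientable surface with genus g and b boundary components: chi = 2 - 2g - b.
chi = 2 - 2*17 - 4 = 2 - 34 - 4 = -36

-36


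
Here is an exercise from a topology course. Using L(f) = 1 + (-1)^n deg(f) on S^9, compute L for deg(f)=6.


On S^9: L(f) = tr(f_0*) + (-1)^9 tr(f_9*) = 1 + (-1)^9 * deg(f).
L(f) = 1 + (-1)^9 * 6 = 1 + -6 = -5

-5


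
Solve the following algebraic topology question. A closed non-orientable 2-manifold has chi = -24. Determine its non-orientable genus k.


chi = 2 - k for closed non-orientable surfaces with k crosscaps.
-24 = 2 - k
k = 2 - (-24) = 26

26


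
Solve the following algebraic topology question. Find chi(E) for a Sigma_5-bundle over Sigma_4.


For a fiber bundle F -> E -> B (with CW structure): chi(E) = chi(B) * chi(F).
chi(Sigma_4) = -6, chi(Sigma_5) = -8.
chi(E) = (-6) * (-8) = 48

48


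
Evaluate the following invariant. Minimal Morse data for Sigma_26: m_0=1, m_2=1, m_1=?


A perfect Morse function has m_k = b_k.
For Sigma_26: b_0=1, b_1=2g=52, b_2=1.
Saddles m_1 = 2g = 52

52


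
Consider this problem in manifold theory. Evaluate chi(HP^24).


HP^24 has one cell in each dimension 0, 4, ..., 4*24 (24+1 cells, all even-dim).
chi = 24 + 1 = 25

25


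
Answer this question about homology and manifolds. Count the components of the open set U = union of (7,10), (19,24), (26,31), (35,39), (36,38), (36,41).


Sort and merge overlapping open intervals.
Merged: (7,10), (19,24), (26,31), (35,41).
Number of components = 4

4


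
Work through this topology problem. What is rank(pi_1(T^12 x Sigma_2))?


pi_1(A x B) = pi_1(A) x pi_1(B); rank of abelianization = b_1.
b_1(T^12) = 12, b_1(Sigma_2) = 2*2 = 4.
b_1(product) = 12 + 4 = 16

16


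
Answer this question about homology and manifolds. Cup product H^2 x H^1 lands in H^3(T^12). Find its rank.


Cup product: H^p x H^q -> H^{p+q}; here p+q = 2+1 = 3.
rank H^k(T^n) = C(n,k).
C(12,3) = 220

220


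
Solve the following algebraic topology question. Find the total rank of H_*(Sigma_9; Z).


For Sigma_9: b_0 = 1, b_1 = 2g = 18, b_2 = 1.
Total = 1 + 18 + 1 = 20

20


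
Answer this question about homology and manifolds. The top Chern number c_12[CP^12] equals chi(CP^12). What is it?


For any closed oriented manifold, <e(TM),[M]> = chi(M).
chi(CP^12) = 12+1 = 13

13


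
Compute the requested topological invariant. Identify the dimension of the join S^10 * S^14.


Join of spheres: S^m * S^n = S^{m+n+1}.
dim = 10 + 14 + 1 = 25

25


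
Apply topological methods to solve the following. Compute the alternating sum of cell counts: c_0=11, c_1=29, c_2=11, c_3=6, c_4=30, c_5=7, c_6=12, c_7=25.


chi = sum_k (-1)^k c_k.
= (-1)^0*11 + (-1)^1*29 + (-1)^2*11 + (-1)^3*6 + (-1)^4*30 + (-1)^5*7 + (-1)^6*12 + (-1)^7*25
= (11) + (-29) + (11) + (-6) + (30) + (-7) + (12) + (-25)
= -3

-3


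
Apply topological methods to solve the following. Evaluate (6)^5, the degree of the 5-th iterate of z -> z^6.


deg(f) = 6. Degree is multiplicative: deg(f^5) = (deg f)^5.
deg(f^5) = (6)^5 = 7776

7776


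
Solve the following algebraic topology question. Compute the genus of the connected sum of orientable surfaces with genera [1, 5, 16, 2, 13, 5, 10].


Genus is additive under connected sum of orientable surfaces.
g = 1 + 5 + 16 + 2 + 13 + 5 + 10 = 52

52


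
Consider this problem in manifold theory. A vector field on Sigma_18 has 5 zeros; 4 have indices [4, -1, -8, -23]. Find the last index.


Poincare-Hopf: sum of indices = chi(M).
chi(Sigma_18) = 2 - 2*18 = -34.
Sum of known indices = -28.
x = chi - (sum known) = -34 - (-28) = -6

-6


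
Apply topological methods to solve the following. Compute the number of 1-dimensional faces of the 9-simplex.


Delta^9 has 9+1 vertices. A 1-face is a choice of 1+1 vertices.
f_1 = C(9+1, 1+1) = C(10,2) = 45

45


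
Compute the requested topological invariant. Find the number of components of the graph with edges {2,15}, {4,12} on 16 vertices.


Run DFS/union-find over 16 vertices.
V = 16, E = 2.
Number of components = 14

14


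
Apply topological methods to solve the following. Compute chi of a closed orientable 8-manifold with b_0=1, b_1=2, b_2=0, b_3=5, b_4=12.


By Poincare duality b_k = b_{8-k}, so full Betti numbers: b_0=1, b_1=2, b_2=0, b_3=5, b_4=12, b_5=5, b_6=0, b_7=2, b_8=1.
chi = sum (-1)^k b_k = 0

0


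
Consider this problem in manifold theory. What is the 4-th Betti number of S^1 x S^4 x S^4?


Each S^d has Poincare polynomial 1 + t^d.
The product S^1 x S^4 x S^4 has Poincare polynomial prod(1+t^d_i).
Expanding: b_0=1, b_1=1, b_4=2, b_5=2, b_8=1, b_9=1.
b_4 = 2

2


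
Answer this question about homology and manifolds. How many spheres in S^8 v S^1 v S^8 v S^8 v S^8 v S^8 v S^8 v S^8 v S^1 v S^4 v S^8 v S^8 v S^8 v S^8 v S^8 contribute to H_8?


For a wedge of spheres, H_k (k>0) is free on one generator per sphere of dimension k.
Spheres of dimension 8: count = 12.
b_8 = 12

12


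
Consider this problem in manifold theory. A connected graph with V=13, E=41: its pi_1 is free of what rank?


For a connected graph: rank(pi_1) = b_1 = E - V + 1 = 1 - chi.
chi = V - E = 13 - 41 = -28.
rank = 1 - (-28) = 41 - 13 + 1 = 29

29


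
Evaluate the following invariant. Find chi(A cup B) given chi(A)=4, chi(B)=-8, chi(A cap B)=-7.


chi(A cup B) = chi(A) + chi(B) - chi(A cap B)
= 4 + (-8) - (-7)
= 3

3


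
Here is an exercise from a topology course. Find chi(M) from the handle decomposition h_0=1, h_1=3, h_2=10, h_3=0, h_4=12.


Handles of index k contribute (-1)^k to chi (same as CW cells).
chi = (1) + (-3) + (10) + (0) + (12) = 20

20


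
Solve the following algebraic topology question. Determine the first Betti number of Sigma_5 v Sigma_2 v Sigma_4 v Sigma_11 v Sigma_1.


For a wedge X v Y: reduced H_k(X v Y) = H_k(X) + H_k(Y).
Each Sigma_g contributes b_1 = 2g.
b_1 = 10 + 4 + 8 + 22 + 2 = 46

46


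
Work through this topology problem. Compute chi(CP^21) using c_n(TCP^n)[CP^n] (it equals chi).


For any closed oriented manifold, <e(TM),[M]> = chi(M).
chi(CP^21) = 21+1 = 22

22


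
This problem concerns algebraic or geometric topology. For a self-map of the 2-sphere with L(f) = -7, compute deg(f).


L(f) = 1 + (-1)^2 deg(f) on S^2.
-7 = 1 + (-1)^2 * deg(f)
(-1)^2 * deg(f) = -8
deg(f) = -8

-8


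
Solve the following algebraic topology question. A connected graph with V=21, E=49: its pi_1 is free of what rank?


For a connected graph: rank(pi_1) = b_1 = E - V + 1 = 1 - chi.
chi = V - E = 21 - 49 = -28.
rank = 1 - (-28) = 49 - 21 + 1 = 29

29


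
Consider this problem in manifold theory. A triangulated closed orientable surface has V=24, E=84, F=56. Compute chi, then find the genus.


chi = V - E + F = 24 - 84 + 56 = -4
For orientable closed surface: chi = 2 - 2g, so g = (2 - chi)/2.
g = (2 - (-4)) / 2 = 6 / 2 = 3

3


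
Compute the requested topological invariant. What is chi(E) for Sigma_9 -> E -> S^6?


chi(S^6) = 2 (n even), chi(Sigma_9) = 2 - 2*9 = -16.
chi(E) = 2 * (-16) = -32

-32


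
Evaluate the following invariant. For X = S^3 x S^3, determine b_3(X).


Each S^d has Poincare polynomial 1 + t^d.
The product S^3 x S^3 has Poincare polynomial prod(1+t^d_i).
Expanding: b_0=1, b_3=2, b_6=1.
b_3 = 2

2


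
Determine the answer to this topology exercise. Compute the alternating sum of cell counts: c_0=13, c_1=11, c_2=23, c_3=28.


chi = sum_k (-1)^k c_k.
= (-1)^0*13 + (-1)^1*11 + (-1)^2*23 + (-1)^3*28
= (13) + (-11) + (23) + (-28)
= -3

-3


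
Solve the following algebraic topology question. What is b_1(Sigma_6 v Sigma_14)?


For a wedge: H_1(A v B) = H_1(A) + H_1(B).
b_1(Sigma_6) = 12, b_1(Sigma_14) = 28.
b_1 = 12 + 28 = 40

40
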